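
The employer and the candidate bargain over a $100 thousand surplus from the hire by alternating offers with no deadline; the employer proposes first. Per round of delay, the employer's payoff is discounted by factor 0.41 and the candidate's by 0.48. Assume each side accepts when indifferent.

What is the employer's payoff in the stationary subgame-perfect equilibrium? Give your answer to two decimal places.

In a stationary SPE each proposer offers the other exactly their discounted continuation value.
If the employer keeps x when proposing and the candidate keeps y when proposing, then x = 100 − 0.48y and y = 100 − 0.41x.
Solving: x = 100(1 − 0.48) / (1 − 0.41·0.48) = 52 / 0.8032 ≈ 64.7410.
The candidate gets 100 − 64.7410 ≈ 35.2590.

64.74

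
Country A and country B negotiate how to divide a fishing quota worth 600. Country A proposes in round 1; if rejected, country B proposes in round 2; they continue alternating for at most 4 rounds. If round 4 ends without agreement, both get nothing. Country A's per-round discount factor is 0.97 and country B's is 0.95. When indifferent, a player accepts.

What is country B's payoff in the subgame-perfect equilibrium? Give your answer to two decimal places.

542.36

Round 4 (country B proposes): rejection yields 0 for country A; country B offers 0 and keeps 600.
Round 3 (country A proposes): country B can get 600 next round, worth 0.95 × 600 = 570 now; country A offers that and keeps 30.
Round 2 (country B proposes): country A can get 30 next round, worth 0.97 × 30 = 29.1 now. Country B offers 29.1 and keeps 600 − 29.1 = 570.9.
Round 1 (country A proposes): country B can get 570.9 next round, worth 0.95 × 570.9 = 542.355 now. Country A offers 542.355 and keeps 600 − 542.355 = 57.645.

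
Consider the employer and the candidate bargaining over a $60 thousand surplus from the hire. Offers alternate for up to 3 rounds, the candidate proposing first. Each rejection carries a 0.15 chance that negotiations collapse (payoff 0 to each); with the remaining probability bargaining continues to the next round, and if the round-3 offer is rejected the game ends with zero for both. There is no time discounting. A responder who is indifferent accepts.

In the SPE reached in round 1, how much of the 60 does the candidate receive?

Round 3 (the candidate proposes): the employer will accept anything ≥ 0, so the candidate offers 0 and keeps 60.
Round 2 (the employer proposes): rejecting gives the candidate an expected 0.85 × 60 = 51; the employer offers that and keeps 9.
Round 1 (the candidate proposes): rejecting gives the employer an expected 0.85 × 9 = 7.65; the candidate offers that and keeps 52.35.

52.35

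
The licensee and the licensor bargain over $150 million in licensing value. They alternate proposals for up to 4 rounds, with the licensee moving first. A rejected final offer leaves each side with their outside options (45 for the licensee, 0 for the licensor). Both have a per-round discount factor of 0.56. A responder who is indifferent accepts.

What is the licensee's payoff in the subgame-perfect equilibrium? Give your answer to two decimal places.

Round 4 (the licensor proposes): the licensee gets 45 if talks fail, so the licensor offers 45 and keeps 105.
Round 3 (the licensee proposes): the licensor can get 105 next round, worth 0.56 × 105 = 58.8 now, so the licensee offers 58.8, keeping 91.2.
Round 2 (the licensor proposes): the licensee can get 91.2 next round, worth 0.56 × 91.2 = 51.072 now. The licensor offers 51.072 and keeps 150 − 51.072 = 98.928.
Round 1 (the licensee proposes): the licensor can get 98.928 next round, worth 0.56 × 98.928 = 55.39968 now; the licensee offers that and keeps 94.60032.

94.60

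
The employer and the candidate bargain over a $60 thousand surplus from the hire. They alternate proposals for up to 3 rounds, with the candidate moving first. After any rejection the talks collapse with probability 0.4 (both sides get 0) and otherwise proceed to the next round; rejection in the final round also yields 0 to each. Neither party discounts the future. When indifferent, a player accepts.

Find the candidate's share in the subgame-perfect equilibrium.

45.6

By backward induction:
Round 3 (the candidate proposes): rejection yields 0 for the employer; the candidate offers 0 and keeps 60.
Round 2 (the employer proposes): rejecting gives the candidate an expected 0.6 × 60 = 36; the employer offers that and keeps 24.
Round 1 (the candidate proposes): rejecting gives the employer an expected 0.6 × 24 = 14.4, so the candidate offers 14.4, keeping 45.6.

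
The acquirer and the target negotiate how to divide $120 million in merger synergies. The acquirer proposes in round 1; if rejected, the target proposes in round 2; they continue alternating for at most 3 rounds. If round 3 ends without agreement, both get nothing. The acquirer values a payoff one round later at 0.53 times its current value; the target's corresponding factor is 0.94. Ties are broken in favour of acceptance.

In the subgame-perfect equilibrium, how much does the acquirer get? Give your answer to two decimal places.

66.98

Round 3 (the acquirer proposes): rejection yields 0 for the target; the acquirer offers 0 and keeps 120.
Round 2 (the target proposes): the acquirer can get 120 next round, worth 0.53 × 120 = 63.6 now. The target offers 63.6 and keeps 120 − 63.6 = 56.4.
Round 1 (the acquirer proposes): the target can get 56.4 next round, worth 0.94 × 56.4 = 53.016 now. The acquirer offers 53.016 and keeps 120 − 53.016 = 66.984.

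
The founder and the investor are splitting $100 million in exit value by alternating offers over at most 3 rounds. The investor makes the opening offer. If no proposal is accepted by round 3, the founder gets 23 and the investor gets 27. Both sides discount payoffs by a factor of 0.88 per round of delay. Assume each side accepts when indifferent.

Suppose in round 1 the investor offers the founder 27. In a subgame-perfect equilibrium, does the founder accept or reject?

Round 3 (the investor proposes): the founder gets 23 if talks fail, so the investor offers 23 and keeps 77.
Round 2 (the founder proposes): the investor can get 77 next round, worth 0.88 × 77 = 67.76 now. The founder offers 67.76 and keeps 100 − 67.76 = 32.24.
So by rejecting in round 1, the founder gets 32.24 next round, worth 0.88 × 32.24 = 28.3712 now.
Offer 27 < 28.3712, so the founder rejects.

Reject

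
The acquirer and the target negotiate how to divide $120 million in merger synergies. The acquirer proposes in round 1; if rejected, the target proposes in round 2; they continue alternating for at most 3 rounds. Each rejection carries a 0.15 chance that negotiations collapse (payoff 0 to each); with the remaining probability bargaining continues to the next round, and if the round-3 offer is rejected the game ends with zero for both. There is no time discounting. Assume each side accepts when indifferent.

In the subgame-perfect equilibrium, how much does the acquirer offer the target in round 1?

Round 3 (the acquirer proposes): rejection yields 0 for the target; the acquirer offers 0 and keeps 120.
Round 2 (the target proposes): rejecting gives the acquirer an expected 0.85 × 120 = 102. The target offers 102 and keeps 120 − 102 = 18.
Round 1 (the acquirer proposes): rejecting gives the target an expected 0.85 × 18 = 15.3. The acquirer offers 15.3 and keeps 120 − 15.3 = 104.7.

15.3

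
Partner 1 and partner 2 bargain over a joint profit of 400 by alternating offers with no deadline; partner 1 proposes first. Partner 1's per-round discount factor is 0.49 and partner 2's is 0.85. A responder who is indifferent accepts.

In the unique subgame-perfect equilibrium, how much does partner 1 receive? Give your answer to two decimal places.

102.83

When partner 1 proposes, partner 2 accepts any offer worth at least 0.85 times what partner 2 would get by proposing next round; and vice versa.
This gives x = 400 − 0.85y and y = 400 − 0.49x, where x and y are each side's share when it proposes.
Hence (1 − 0.85·0.49)x = 400(1 − 0.85), i.e. 0.5835·x = 60.
x ≈ 102.8278; partner 2's share is 400 − x ≈ 297.1722.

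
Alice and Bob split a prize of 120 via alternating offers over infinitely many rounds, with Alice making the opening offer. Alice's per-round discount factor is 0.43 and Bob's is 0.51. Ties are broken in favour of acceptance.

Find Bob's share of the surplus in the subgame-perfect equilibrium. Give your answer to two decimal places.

Let x be Alice's share when Alice proposes and y be Bob's share when Bob proposes.
Bob accepts iff offered ≥ 0.51·y, so x = 120 − 0.51y. Symmetrically y = 120 − 0.43x.
Substituting: x = 120 − 0.51(120 − 0.43x), giving x(1 − 0.43·0.51) = 120(1 − 0.51).
So x = 120 × 0.49 / 0.7807 ≈ 75.3170, and Bob receives 120 − x ≈ 44.6830.

44.68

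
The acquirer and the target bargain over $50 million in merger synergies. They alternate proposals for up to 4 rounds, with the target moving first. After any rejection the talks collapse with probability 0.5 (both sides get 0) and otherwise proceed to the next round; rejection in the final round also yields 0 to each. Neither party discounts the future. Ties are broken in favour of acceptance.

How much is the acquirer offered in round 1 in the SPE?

By backward induction:
Round 4 (the acquirer proposes): rejection yields 0 for the target; the acquirer offers 0 and keeps 50.
Round 3 (the target proposes): rejecting gives the acquirer an expected 0.5 × 50 = 25, so the target offers 25, keeping 25.
Round 2 (the acquirer proposes): rejecting gives the target an expected 0.5 × 25 = 12.5, so the acquirer offers 12.5, keeping 37.5.
Round 1 (the target proposes): rejecting gives the acquirer an expected 0.5 × 37.5 = 18.75. The target offers 18.75 and keeps 50 − 18.75 = 31.25.

18.75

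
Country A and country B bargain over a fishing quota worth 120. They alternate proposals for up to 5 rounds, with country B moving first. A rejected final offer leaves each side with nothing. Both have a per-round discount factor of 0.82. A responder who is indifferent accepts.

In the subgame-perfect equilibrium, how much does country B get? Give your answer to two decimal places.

90.38

Round 5 (country B proposes): rejection yields 0 for country A; country B offers 0 and keeps 120.
Round 4 (country A proposes): country B can get 120 next round, worth 0.82 × 120 = 98.4 now, so country A offers 98.4, keeping 21.6.
Round 3 (country B proposes): country A can get 21.6 next round, worth 0.82 × 21.6 = 17.712 now. Country B offers 17.712 and keeps 120 − 17.712 = 102.288.
Round 2 (country A proposes): country B can get 102.288 next round, worth 0.82 × 102.288 = 83.87616 now; country A offers that and keeps 36.12384.
Round 1 (country B proposes): country A can get 36.12384 next round, worth 0.82 × 36.12384 = 29.6215488 now; country B offers that and keeps 90.3784512.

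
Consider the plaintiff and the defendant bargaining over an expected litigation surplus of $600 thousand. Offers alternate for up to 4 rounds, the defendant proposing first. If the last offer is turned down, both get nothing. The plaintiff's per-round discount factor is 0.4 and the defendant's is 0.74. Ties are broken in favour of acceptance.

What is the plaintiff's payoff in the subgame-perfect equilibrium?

Round 4 (the plaintiff proposes): the defendant will accept anything ≥ 0, so the plaintiff offers 0 and keeps 600.
Round 3 (the defendant proposes): the plaintiff can get 600 next round, worth 0.4 × 600 = 240 now; the defendant offers that and keeps 360.
Round 2 (the plaintiff proposes): the defendant can get 360 next round, worth 0.74 × 360 = 266.4 now; the plaintiff offers that and keeps 333.6.
Round 1 (the defendant proposes): the plaintiff can get 333.6 next round, worth 0.4 × 333.6 = 133.44 now; the defendant offers that and keeps 466.56.

133.44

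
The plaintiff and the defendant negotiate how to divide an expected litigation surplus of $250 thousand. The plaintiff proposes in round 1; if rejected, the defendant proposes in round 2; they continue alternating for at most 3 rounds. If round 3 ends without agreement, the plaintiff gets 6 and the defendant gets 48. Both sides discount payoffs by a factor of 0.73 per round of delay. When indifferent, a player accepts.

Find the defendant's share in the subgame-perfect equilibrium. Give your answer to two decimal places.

Round 3 (the plaintiff proposes): the defendant gets 48 if talks fail, so the plaintiff offers 48 and keeps 202.
Round 2 (the defendant proposes): the plaintiff can get 202 next round, worth 0.73 × 202 = 147.46 now. The defendant offers 147.46 and keeps 250 − 147.46 = 102.54.
Round 1 (the plaintiff proposes): the defendant can get 102.54 next round, worth 0.73 × 102.54 = 74.8542 now. The plaintiff offers 74.8542 and keeps 250 − 74.8542 = 175.1458.

74.85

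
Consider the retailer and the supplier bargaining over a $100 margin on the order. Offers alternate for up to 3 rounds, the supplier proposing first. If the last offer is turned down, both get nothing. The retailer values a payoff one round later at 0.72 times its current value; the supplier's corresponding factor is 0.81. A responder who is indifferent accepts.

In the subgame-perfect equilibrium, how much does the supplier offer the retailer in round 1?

Round 3 (the supplier proposes): rejection yields 0 for the retailer; the supplier offers 0 and keeps 100.
Round 2 (the retailer proposes): the supplier can get 100 next round, worth 0.81 × 100 = 81 now, so the retailer offers 81, keeping 19.
Round 1 (the supplier proposes): the retailer can get 19 next round, worth 0.72 × 19 = 13.68 now; the supplier offers that and keeps 86.32.

13.68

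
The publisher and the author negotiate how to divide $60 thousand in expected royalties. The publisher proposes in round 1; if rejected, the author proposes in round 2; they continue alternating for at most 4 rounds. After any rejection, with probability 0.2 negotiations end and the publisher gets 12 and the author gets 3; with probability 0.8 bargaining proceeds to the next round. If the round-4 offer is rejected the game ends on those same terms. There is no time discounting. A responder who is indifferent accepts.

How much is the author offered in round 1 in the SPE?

Round 4 (the author proposes): the publisher gets 12 if talks fail, so the author offers 12 and keeps 48.
Round 3 (the publisher proposes): rejecting gives the author an expected 0.8 × 48 + 0.2 × 3 = 39, so the publisher offers 39, keeping 21.
Round 2 (the author proposes): rejecting gives the publisher an expected 0.8 × 21 + 0.2 × 12 = 19.2, so the author offers 19.2, keeping 40.8.
Round 1 (the publisher proposes): rejecting gives the author an expected 0.8 × 40.8 + 0.2 × 3 = 33.24, so the publisher offers 33.24, keeping 26.76.

33.24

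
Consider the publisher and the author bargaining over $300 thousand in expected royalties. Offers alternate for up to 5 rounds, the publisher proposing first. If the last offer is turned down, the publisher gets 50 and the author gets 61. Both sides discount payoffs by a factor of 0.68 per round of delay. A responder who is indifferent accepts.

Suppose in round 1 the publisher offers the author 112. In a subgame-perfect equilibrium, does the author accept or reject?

Accept

Work out the author's continuation value if the offer is rejected.
Round 5 (the publisher proposes): the author gets 61 if talks fail, so the publisher offers 61 and keeps 239.
Round 4 (the author proposes): the publisher can get 239 next round, worth 0.68 × 239 = 162.52 now, so the author offers 162.52, keeping 137.48.
Round 3 (the publisher proposes): the author can get 137.48 next round, worth 0.68 × 137.48 = 93.4864 now. The publisher offers 93.4864 and keeps 300 − 93.4864 = 206.5136.
Round 2 (the author proposes): the publisher can get 206.5136 next round, worth 0.68 × 206.5136 = 140.429248 now, so the author offers 140.429248, keeping 159.570752.
So by rejecting in round 1, the author gets 159.570752 next round, worth 0.68 × 159.570752 = 108.50811136 now.
Offer 112 ≥ 108.50811136, so the author accepts.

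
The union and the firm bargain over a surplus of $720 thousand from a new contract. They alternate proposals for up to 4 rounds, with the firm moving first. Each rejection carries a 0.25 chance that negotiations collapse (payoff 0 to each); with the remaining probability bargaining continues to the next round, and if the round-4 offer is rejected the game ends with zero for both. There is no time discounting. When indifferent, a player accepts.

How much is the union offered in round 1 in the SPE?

438.75

By backward induction:
Round 4 (the union proposes): the firm will accept anything ≥ 0, so the union offers 0 and keeps 720.
Round 3 (the firm proposes): rejecting gives the union an expected 0.75 × 720 = 540, so the firm offers 540, keeping 180.
Round 2 (the union proposes): rejecting gives the firm an expected 0.75 × 180 = 135. The union offers 135 and keeps 720 − 135 = 585.
Round 1 (the firm proposes): rejecting gives the union an expected 0.75 × 585 = 438.75, so the firm offers 438.75, keeping 281.25.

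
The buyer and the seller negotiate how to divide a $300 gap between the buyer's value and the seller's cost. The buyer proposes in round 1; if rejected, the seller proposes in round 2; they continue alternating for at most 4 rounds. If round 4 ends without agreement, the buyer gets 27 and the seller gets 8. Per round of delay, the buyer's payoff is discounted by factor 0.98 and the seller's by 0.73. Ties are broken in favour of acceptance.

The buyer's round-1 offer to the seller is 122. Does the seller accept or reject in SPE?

Work out the seller's continuation value if the offer is rejected.
Round 4 (the seller proposes): the buyer gets 27 if talks fail, so the seller offers 27 and keeps 273.
Round 3 (the buyer proposes): the seller can get 273 next round, worth 0.73 × 273 = 199.29 now; the buyer offers that and keeps 100.71.
Round 2 (the seller proposes): the buyer can get 100.71 next round, worth 0.98 × 100.71 = 98.6958 now, so the seller offers 98.6958, keeping 201.3042.
So by rejecting in round 1, the seller gets 201.3042 next round, worth 0.73 × 201.3042 = 146.952066 now.
Offer 122 < 146.952066, so the seller rejects.

Reject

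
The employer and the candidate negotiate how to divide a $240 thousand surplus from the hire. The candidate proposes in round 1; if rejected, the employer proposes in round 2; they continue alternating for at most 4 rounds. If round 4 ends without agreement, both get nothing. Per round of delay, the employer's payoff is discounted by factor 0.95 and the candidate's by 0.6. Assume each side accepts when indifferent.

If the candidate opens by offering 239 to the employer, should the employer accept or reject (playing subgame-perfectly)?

Round 4 (the employer proposes): rejection yields 0 for the candidate; the employer offers 0 and keeps 240.
Round 3 (the candidate proposes): the employer can get 240 next round, worth 0.95 × 240 = 228 now; the candidate offers that and keeps 12.
Round 2 (the employer proposes): the candidate can get 12 next round, worth 0.6 × 12 = 7.2 now, so the employer offers 7.2, keeping 232.8.
So by rejecting in round 1, the employer gets 232.8 next round, worth 0.95 × 232.8 = 221.16 now.
Offer 239 ≥ 221.16, so the employer accepts.

Accept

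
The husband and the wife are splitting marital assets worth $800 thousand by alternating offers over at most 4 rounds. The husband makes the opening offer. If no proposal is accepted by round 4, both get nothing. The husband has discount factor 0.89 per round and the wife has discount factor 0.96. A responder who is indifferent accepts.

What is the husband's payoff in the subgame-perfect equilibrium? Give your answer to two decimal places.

59.34

Round 4 (the wife proposes): rejection yields 0 for the husband; the wife offers 0 and keeps 800.
Round 3 (the husband proposes): the wife can get 800 next round, worth 0.96 × 800 = 768 now; the husband offers that and keeps 32.
Round 2 (the wife proposes): the husband can get 32 next round, worth 0.89 × 32 = 28.48 now. The wife offers 28.48 and keeps 800 − 28.48 = 771.52.
Round 1 (the husband proposes): the wife can get 771.52 next round, worth 0.96 × 771.52 = 740.6592 now. The husband offers 740.6592 and keeps 800 − 740.6592 = 59.3408.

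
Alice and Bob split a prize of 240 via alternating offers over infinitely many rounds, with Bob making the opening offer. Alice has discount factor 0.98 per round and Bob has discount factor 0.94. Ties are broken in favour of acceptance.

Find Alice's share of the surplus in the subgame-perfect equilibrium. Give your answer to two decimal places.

In a stationary SPE each proposer offers the other exactly their discounted continuation value.
If Bob keeps x when proposing and Alice keeps y when proposing, then x = 240 − 0.98y and y = 240 − 0.94x.
Solving: x = 240(1 − 0.98) / (1 − 0.94·0.98) = 4.8 / 0.0788 ≈ 60.9137.
Alice gets 240 − 60.9137 ≈ 179.0863.

179.09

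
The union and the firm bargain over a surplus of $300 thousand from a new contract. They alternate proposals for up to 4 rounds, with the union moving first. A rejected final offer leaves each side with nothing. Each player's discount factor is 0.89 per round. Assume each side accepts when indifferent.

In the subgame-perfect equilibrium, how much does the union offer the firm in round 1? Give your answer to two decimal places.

240.86

Work backward from the last round.
Round 4 (the firm proposes): rejection yields 0 for the union; the firm offers 0 and keeps 300.
Round 3 (the union proposes): the firm can get 300 next round, worth 0.89 × 300 = 267 now, so the union offers 267, keeping 33.
Round 2 (the firm proposes): the union can get 33 next round, worth 0.89 × 33 = 29.37 now; the firm offers that and keeps 270.63.
Round 1 (the union proposes): the firm can get 270.63 next round, worth 0.89 × 270.63 = 240.8607 now; the union offers that and keeps 59.1393.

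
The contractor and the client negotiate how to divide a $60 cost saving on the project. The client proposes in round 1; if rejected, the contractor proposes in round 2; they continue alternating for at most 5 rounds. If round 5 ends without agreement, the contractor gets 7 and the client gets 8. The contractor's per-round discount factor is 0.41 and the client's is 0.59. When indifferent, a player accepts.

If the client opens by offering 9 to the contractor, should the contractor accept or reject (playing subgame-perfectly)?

Round 5 (the client proposes): the contractor gets 7 if talks fail, so the client offers 7 and keeps 53.
Round 4 (the contractor proposes): the client can get 53 next round, worth 0.59 × 53 = 31.27 now. The contractor offers 31.27 and keeps 60 − 31.27 = 28.73.
Round 3 (the client proposes): the contractor can get 28.73 next round, worth 0.41 × 28.73 = 11.7793 now; the client offers that and keeps 48.2207.
Round 2 (the contractor proposes): the client can get 48.2207 next round, worth 0.59 × 48.2207 = 28.450213 now. The contractor offers 28.450213 and keeps 60 − 28.450213 = 31.549787.
So by rejecting in round 1, the contractor gets 31.549787 next round, worth 0.41 × 31.549787 = 12.93541267 now.
Offer 9 < 12.93541267, so the contractor rejects.

Reject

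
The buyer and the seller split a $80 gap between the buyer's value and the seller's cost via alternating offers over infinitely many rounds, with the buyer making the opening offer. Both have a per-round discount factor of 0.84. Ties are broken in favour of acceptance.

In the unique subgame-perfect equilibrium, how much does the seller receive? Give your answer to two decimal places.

Let x be the buyer's share when the buyer proposes and y be the seller's share when the seller proposes.
The seller accepts iff offered ≥ 0.84·y, so x = 80 − 0.84y. Symmetrically y = 80 − 0.84x.
Substituting: x = 80 − 0.84(80 − 0.84x), giving x(1 − 0.84·0.84) = 80(1 − 0.84).
So x = 80 × 0.16 / 0.2944 ≈ 43.4783, and the seller receives 80 − x ≈ 36.5217.

36.52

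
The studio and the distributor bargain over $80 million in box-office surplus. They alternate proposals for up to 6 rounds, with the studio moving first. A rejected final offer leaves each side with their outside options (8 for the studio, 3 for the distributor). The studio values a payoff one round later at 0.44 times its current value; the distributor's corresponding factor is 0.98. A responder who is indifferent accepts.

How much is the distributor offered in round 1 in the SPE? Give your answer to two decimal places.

75.95

Round 6 (the distributor proposes): the studio gets 8 if talks fail, so the distributor offers 8 and keeps 72.
Round 5 (the studio proposes): the distributor can get 72 next round, worth 0.98 × 72 = 70.56 now, so the studio offers 70.56, keeping 9.44.
Round 4 (the distributor proposes): the studio can get 9.44 next round, worth 0.44 × 9.44 = 4.1536 now, so the distributor offers 4.1536, keeping 75.8464.
Round 3 (the studio proposes): the distributor can get 75.8464 next round, worth 0.98 × 75.8464 = 74.329472 now. The studio offers 74.329472 and keeps 80 − 74.329472 = 5.670528.
Round 2 (the distributor proposes): the studio can get 5.670528 next round, worth 0.44 × 5.670528 = 2.49503232 now; the distributor offers that and keeps 77.50496768.
Round 1 (the studio proposes): the distributor can get 77.50496768 next round, worth 0.98 × 77.50496768 = 75.9548683264 now; the studio offers that and keeps 4.0451316736.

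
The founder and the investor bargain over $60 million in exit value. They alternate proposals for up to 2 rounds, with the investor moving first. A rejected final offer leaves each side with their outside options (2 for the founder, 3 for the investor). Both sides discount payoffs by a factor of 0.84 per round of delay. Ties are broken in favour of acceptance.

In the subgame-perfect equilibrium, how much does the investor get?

Solve by backward induction from round 2.
Round 2 (the founder proposes): the investor gets 3 if talks fail, so the founder offers 3 and keeps 57.
Round 1 (the investor proposes): the founder can get 57 next round, worth 0.84 × 57 = 47.88 now. The investor offers 47.88 and keeps 60 − 47.88 = 12.12.

12.12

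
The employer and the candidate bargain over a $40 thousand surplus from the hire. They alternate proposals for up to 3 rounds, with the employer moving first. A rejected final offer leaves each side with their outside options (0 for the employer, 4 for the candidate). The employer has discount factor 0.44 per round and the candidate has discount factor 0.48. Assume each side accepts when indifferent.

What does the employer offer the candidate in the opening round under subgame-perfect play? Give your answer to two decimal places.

Round 3 (the employer proposes): the candidate gets 4 if talks fail, so the employer offers 4 and keeps 36.
Round 2 (the candidate proposes): the employer can get 36 next round, worth 0.44 × 36 = 15.84 now. The candidate offers 15.84 and keeps 40 − 15.84 = 24.16.
Round 1 (the employer proposes): the candidate can get 24.16 next round, worth 0.48 × 24.16 = 11.5968 now, so the employer offers 11.5968, keeping 28.4032.

11.60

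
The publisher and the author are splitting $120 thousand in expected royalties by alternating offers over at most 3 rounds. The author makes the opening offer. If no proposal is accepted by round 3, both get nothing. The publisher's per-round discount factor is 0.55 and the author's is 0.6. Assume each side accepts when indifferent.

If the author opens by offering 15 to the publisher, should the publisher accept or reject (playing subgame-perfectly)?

Work out the publisher's continuation value if the offer is rejected.
Round 3 (the author proposes): the publisher will accept anything ≥ 0, so the author offers 0 and keeps 120.
Round 2 (the publisher proposes): the author can get 120 next round, worth 0.6 × 120 = 72 now, so the publisher offers 72, keeping 48.
So by rejecting in round 1, the publisher gets 48 next round, worth 0.55 × 48 = 26.4 now.
Offer 15 < 26.4, so the publisher rejects.

Reject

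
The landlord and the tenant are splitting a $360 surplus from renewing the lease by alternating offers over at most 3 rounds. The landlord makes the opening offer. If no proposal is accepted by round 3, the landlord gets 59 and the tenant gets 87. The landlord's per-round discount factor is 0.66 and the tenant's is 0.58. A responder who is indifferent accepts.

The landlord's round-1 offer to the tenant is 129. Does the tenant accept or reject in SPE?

Round 3 (the landlord proposes): the tenant gets 87 if talks fail, so the landlord offers 87 and keeps 273.
Round 2 (the tenant proposes): the landlord can get 273 next round, worth 0.66 × 273 = 180.18 now; the tenant offers that and keeps 179.82.
So by rejecting in round 1, the tenant gets 179.82 next round, worth 0.58 × 179.82 = 104.2956 now.
Offer 129 ≥ 104.2956, so the tenant accepts.

Accept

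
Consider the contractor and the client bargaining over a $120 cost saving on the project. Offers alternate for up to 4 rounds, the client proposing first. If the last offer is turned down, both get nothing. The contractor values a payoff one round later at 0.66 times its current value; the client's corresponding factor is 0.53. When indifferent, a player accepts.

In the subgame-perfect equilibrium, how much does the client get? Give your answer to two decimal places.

Work backward from the last round.
Round 4 (the contractor proposes): rejection yields 0 for the client; the contractor offers 0 and keeps 120.
Round 3 (the client proposes): the contractor can get 120 next round, worth 0.66 × 120 = 79.2 now; the client offers that and keeps 40.8.
Round 2 (the contractor proposes): the client can get 40.8 next round, worth 0.53 × 40.8 = 21.624 now. The contractor offers 21.624 and keeps 120 − 21.624 = 98.376.
Round 1 (the client proposes): the contractor can get 98.376 next round, worth 0.66 × 98.376 = 64.92816 now, so the client offers 64.92816, keeping 55.07184.

55.07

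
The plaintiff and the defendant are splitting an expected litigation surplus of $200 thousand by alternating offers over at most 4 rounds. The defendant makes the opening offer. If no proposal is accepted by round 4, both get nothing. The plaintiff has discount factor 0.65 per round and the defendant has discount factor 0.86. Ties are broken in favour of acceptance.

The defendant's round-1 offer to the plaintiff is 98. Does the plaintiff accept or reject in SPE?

Round 4 (the plaintiff proposes): rejection yields 0 for the defendant; the plaintiff offers 0 and keeps 200.
Round 3 (the defendant proposes): the plaintiff can get 200 next round, worth 0.65 × 200 = 130 now; the defendant offers that and keeps 70.
Round 2 (the plaintiff proposes): the defendant can get 70 next round, worth 0.86 × 70 = 60.2 now, so the plaintiff offers 60.2, keeping 139.8.
So by rejecting in round 1, the plaintiff gets 139.8 next round, worth 0.65 × 139.8 = 90.87 now.
Offer 98 ≥ 90.87, so the plaintiff accepts.

Accept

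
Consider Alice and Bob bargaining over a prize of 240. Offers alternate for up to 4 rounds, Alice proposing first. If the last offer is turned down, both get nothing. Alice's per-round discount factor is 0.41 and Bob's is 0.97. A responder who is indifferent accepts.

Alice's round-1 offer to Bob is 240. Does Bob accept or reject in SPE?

Accept

Round 4 (Bob proposes): rejection yields 0 for Alice; Bob offers 0 and keeps 240.
Round 3 (Alice proposes): Bob can get 240 next round, worth 0.97 × 240 = 232.8 now, so Alice offers 232.8, keeping 7.2.
Round 2 (Bob proposes): Alice can get 7.2 next round, worth 0.41 × 7.2 = 2.952 now, so Bob offers 2.952, keeping 237.048.
So by rejecting in round 1, Bob gets 237.048 next round, worth 0.97 × 237.048 = 229.93656 now.
Offer 240 ≥ 229.93656, so Bob accepts.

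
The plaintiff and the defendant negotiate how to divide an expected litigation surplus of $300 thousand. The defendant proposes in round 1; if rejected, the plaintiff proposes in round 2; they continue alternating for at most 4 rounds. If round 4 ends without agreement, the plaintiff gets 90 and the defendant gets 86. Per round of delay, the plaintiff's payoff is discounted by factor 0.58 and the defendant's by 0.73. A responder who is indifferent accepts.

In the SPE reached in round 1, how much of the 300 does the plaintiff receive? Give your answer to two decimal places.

99.53

Round 4 (the plaintiff proposes): the defendant gets 86 if talks fail, so the plaintiff offers 86 and keeps 214.
Round 3 (the defendant proposes): the plaintiff can get 214 next round, worth 0.58 × 214 = 124.12 now; the defendant offers that and keeps 175.88.
Round 2 (the plaintiff proposes): the defendant can get 175.88 next round, worth 0.73 × 175.88 = 128.3924 now. The plaintiff offers 128.3924 and keeps 300 − 128.3924 = 171.6076.
Round 1 (the defendant proposes): the plaintiff can get 171.6076 next round, worth 0.58 × 171.6076 = 99.532408 now, so the defendant offers 99.532408, keeping 200.467592.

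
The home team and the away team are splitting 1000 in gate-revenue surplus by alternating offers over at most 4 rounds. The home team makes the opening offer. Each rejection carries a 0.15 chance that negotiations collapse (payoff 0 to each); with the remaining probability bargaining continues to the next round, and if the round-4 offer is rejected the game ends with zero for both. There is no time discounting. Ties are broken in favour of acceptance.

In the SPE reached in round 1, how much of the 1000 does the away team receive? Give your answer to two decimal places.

741.63

By backward induction:
Round 4 (the away team proposes): rejection yields 0 for the home team; the away team offers 0 and keeps 1000.
Round 3 (the home team proposes): rejecting gives the away team an expected 0.85 × 1000 = 850, so the home team offers 850, keeping 150.
Round 2 (the away team proposes): rejecting gives the home team an expected 0.85 × 150 = 127.5, so the away team offers 127.5, keeping 872.5.
Round 1 (the home team proposes): rejecting gives the away team an expected 0.85 × 872.5 = 741.625; the home team offers that and keeps 258.375.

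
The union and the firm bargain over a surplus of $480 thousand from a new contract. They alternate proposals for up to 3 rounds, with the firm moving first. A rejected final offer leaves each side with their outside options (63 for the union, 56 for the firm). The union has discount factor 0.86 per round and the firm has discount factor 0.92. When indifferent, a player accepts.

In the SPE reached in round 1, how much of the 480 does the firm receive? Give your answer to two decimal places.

Round 3 (the firm proposes): the union gets 63 if talks fail, so the firm offers 63 and keeps 417.
Round 2 (the union proposes): the firm can get 417 next round, worth 0.92 × 417 = 383.64 now. The union offers 383.64 and keeps 480 − 383.64 = 96.36.
Round 1 (the firm proposes): the union can get 96.36 next round, worth 0.86 × 96.36 = 82.8696 now, so the firm offers 82.8696, keeping 397.1304.

397.13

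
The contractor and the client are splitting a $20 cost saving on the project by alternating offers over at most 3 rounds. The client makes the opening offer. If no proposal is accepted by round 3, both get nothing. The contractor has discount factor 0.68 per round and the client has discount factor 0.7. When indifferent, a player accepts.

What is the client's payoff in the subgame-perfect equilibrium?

Round 3 (the client proposes): rejection yields 0 for the contractor; the client offers 0 and keeps 20.
Round 2 (the contractor proposes): the client can get 20 next round, worth 0.7 × 20 = 14 now; the contractor offers that and keeps 6.
Round 1 (the client proposes): the contractor can get 6 next round, worth 0.68 × 6 = 4.08 now. The client offers 4.08 and keeps 20 − 4.08 = 15.92.

15.92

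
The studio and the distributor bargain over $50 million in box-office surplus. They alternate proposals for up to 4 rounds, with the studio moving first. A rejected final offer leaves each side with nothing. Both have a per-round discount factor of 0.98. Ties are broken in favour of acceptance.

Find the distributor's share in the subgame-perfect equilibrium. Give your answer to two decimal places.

Round 4 (the distributor proposes): rejection yields 0 for the studio; the distributor offers 0 and keeps 50.
Round 3 (the studio proposes): the distributor can get 50 next round, worth 0.98 × 50 = 49 now, so the studio offers 49, keeping 1.
Round 2 (the distributor proposes): the studio can get 1 next round, worth 0.98 × 1 = 0.98 now, so the distributor offers 0.98, keeping 49.02.
Round 1 (the studio proposes): the distributor can get 49.02 next round, worth 0.98 × 49.02 = 48.0396 now. The studio offers 48.0396 and keeps 50 − 48.0396 = 1.9604.

48.04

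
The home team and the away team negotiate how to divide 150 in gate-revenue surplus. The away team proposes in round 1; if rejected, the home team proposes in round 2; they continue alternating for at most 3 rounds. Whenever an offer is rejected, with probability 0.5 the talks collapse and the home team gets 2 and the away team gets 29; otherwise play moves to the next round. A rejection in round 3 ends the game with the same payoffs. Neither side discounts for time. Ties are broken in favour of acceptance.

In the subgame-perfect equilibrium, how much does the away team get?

118.25

By backward induction:
Round 3 (the away team proposes): the home team gets 2 if talks fail, so the away team offers 2 and keeps 148.
Round 2 (the home team proposes): rejecting gives the away team an expected 0.5 × 148 + 0.5 × 29 = 88.5, so the home team offers 88.5, keeping 61.5.
Round 1 (the away team proposes): rejecting gives the home team an expected 0.5 × 61.5 + 0.5 × 2 = 31.75; the away team offers that and keeps 118.25.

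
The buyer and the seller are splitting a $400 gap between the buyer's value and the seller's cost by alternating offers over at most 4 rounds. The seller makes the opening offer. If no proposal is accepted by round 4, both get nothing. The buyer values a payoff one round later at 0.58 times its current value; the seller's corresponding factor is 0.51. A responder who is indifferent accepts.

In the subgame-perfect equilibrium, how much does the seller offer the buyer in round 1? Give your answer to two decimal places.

182.31

Round 4 (the buyer proposes): the seller will accept anything ≥ 0, so the buyer offers 0 and keeps 400.
Round 3 (the seller proposes): the buyer can get 400 next round, worth 0.58 × 400 = 232 now. The seller offers 232 and keeps 400 − 232 = 168.
Round 2 (the buyer proposes): the seller can get 168 next round, worth 0.51 × 168 = 85.68 now; the buyer offers that and keeps 314.32.
Round 1 (the seller proposes): the buyer can get 314.32 next round, worth 0.58 × 314.32 = 182.3056 now, so the seller offers 182.3056, keeping 217.6944.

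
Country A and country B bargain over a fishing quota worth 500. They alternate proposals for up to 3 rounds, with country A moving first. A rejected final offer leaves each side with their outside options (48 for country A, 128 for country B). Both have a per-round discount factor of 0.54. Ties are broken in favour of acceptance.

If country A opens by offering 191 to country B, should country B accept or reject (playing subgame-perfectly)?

Accept

Work out country B's continuation value if the offer is rejected.
Round 3 (country A proposes): country B gets 128 if talks fail, so country A offers 128 and keeps 372.
Round 2 (country B proposes): country A can get 372 next round, worth 0.54 × 372 = 200.88 now; country B offers that and keeps 299.12.
So by rejecting in round 1, country B gets 299.12 next round, worth 0.54 × 299.12 = 161.5248 now.
Offer 191 ≥ 161.5248, so country B accepts.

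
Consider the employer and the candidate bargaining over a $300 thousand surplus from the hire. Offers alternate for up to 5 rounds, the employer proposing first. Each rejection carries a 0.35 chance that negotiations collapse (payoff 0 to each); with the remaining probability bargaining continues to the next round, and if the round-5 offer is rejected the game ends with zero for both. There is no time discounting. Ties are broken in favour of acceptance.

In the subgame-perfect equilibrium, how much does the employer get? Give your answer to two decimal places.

202.91

Round 5 (the employer proposes): rejection yields 0 for the candidate; the employer offers 0 and keeps 300.
Round 4 (the candidate proposes): rejecting gives the employer an expected 0.65 × 300 = 195, so the candidate offers 195, keeping 105.
Round 3 (the employer proposes): rejecting gives the candidate an expected 0.65 × 105 = 68.25; the employer offers that and keeps 231.75.
Round 2 (the candidate proposes): rejecting gives the employer an expected 0.65 × 231.75 = 150.6375; the candidate offers that and keeps 149.3625.
Round 1 (the employer proposes): rejecting gives the candidate an expected 0.65 × 149.3625 = 97.085625; the employer offers that and keeps 202.914375.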